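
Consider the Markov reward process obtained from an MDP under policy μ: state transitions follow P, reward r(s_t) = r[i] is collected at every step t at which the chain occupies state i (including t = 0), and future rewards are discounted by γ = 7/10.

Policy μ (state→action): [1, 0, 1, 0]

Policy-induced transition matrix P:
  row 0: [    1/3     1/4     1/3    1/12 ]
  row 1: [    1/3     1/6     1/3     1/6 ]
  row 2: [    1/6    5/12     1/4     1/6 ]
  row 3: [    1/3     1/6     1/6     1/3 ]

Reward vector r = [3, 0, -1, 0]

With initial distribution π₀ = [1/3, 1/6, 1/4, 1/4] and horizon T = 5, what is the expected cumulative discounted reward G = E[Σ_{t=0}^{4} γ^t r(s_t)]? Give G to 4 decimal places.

G = 1.7962

t=0: π = [0.3333, 0.1667, 0.2500, 0.2500], E[r] = 0.7500, γ^t·E[r] = 0.750000, running G = 0.750000
t=1: π = [0.2917, 0.2569, 0.2708, 0.1806], E[r] = 0.6042, γ^t·E[r] = 0.422917, running G = 1.172917
t=2: π = [0.2882, 0.2587, 0.2807, 0.1725], E[r] = 0.5839, γ^t·E[r] = 0.286117, running G = 1.459034
t=3: π = [0.2866, 0.2609, 0.2812, 0.1714], E[r] = 0.5785, γ^t·E[r] = 0.198413, running G = 1.657446
t=4: π = [0.2865, 0.2608, 0.2813, 0.1714], E[r] = 0.5781, γ^t·E[r] = 0.138793, running G = 1.796240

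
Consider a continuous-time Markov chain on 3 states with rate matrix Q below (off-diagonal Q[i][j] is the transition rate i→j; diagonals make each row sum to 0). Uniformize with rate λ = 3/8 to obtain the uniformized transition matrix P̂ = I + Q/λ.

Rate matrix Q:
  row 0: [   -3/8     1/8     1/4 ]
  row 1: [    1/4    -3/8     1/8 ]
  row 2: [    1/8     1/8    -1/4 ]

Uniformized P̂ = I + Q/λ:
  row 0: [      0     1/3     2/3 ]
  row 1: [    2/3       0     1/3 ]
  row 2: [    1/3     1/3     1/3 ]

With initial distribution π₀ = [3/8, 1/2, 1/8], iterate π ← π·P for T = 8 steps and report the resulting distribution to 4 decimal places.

π = [0.3122, 0.2500, 0.4378]

t=0: π = [0.3750, 0.5000, 0.1250]
t=1: π = [0.3750, 0.1667, 0.4583]
t=2: π = [0.2639, 0.2778, 0.4583]
t=3: π = [0.3380, 0.2407, 0.4213]
t=4: π = [0.3009, 0.2531, 0.4460]
t=5: π = [0.3174, 0.2490, 0.4336]
t=6: π = [0.3105, 0.2503, 0.4391]
t=7: π = [0.3133, 0.2499, 0.4368]
t=8: π = [0.3122, 0.2500, 0.4378]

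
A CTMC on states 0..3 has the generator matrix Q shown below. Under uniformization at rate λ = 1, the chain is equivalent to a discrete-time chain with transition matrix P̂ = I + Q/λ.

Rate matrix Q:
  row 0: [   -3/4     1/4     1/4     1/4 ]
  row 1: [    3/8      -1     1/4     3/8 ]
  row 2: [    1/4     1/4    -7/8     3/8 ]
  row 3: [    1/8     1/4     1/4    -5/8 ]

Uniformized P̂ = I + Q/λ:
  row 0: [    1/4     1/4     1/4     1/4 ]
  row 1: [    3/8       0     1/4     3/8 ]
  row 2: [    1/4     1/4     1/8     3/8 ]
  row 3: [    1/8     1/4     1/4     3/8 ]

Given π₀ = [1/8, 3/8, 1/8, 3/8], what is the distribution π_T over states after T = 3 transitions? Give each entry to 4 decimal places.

t=0: π = [0.1250, 0.3750, 0.1250, 0.3750]
t=1: π = [0.2500, 0.1563, 0.2344, 0.3594]
t=2: π = [0.2246, 0.2109, 0.2207, 0.3438]
t=3: π = [0.2334, 0.1973, 0.2224, 0.3469]

π = [0.2334, 0.1973, 0.2224, 0.3469]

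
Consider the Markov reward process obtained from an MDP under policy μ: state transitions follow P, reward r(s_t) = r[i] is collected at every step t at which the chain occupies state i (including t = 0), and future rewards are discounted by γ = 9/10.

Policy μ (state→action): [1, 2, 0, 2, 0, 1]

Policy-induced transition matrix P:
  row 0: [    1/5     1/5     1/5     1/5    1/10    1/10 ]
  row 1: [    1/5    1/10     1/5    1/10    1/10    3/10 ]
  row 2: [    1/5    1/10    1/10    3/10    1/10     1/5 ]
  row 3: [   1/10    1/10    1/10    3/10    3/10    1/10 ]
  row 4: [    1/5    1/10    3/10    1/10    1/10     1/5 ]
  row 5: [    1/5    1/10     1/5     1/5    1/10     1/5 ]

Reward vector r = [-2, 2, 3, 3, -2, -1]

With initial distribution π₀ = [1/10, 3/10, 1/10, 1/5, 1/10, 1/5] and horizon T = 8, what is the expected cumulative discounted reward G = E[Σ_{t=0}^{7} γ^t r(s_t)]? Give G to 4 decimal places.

G = 3.5671

t=0: π = [0.1000, 0.3000, 0.1000, 0.2000, 0.1000, 0.2000], E[r] = 0.9000, γ^t·E[r] = 0.900000, running G = 0.900000
t=1: π = [0.1800, 0.1100, 0.1800, 0.1900, 0.1400, 0.2000], E[r] = 0.4900, γ^t·E[r] = 0.441000, running G = 1.341000
t=2: π = [0.1810, 0.1180, 0.1770, 0.2120, 0.1380, 0.1740], E[r] = 0.5910, γ^t·E[r] = 0.478710, running G = 1.819710
t=3: π = [0.1788, 0.1181, 0.1749, 0.2133, 0.1424, 0.1725], E[r] = 0.5859, γ^t·E[r] = 0.427121, running G = 2.246831
t=4: π = [0.1787, 0.1179, 0.1754, 0.2128, 0.1427, 0.1726], E[r] = 0.5851, γ^t·E[r] = 0.383864, running G = 2.630696
t=5: π = [0.1787, 0.1179, 0.1754, 0.2128, 0.1426, 0.1726], E[r] = 0.5852, γ^t·E[r] = 0.345538, running G = 2.976234
t=6: π = [0.1787, 0.1179, 0.1754, 0.2128, 0.1426, 0.1726], E[r] = 0.5852, γ^t·E[r] = 0.310996, running G = 3.287230
t=7: π = [0.1787, 0.1179, 0.1754, 0.2128, 0.1426, 0.1726], E[r] = 0.5852, γ^t·E[r] = 0.279895, running G = 3.567124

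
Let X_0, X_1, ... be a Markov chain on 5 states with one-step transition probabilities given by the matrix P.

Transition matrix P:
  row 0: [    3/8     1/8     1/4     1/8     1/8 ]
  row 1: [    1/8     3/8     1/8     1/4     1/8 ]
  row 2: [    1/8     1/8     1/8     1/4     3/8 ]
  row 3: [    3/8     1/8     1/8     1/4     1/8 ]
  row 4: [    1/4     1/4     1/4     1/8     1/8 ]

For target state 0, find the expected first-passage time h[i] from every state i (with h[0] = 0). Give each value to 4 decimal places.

First-step conditioning: h[0] = 0; for i ≠ 0, h[i] = 1 + Σ_k P[i][k]·h[k].
  h[1] = 1 + 3/8·h[1] + 1/8·h[2] + 1/4·h[3] + 1/8·h[4]
  h[2] = 1 + 1/8·h[1] + 1/8·h[2] + 1/4·h[3] + 3/8·h[4]
  h[3] = 1 + 1/8·h[1] + 1/8·h[2] + 1/4·h[3] + 1/8·h[4]
  h[4] = 1 + 1/4·h[1] + 1/4·h[2] + 1/8·h[3] + 1/8·h[4]
Solving the 4×4 linear system over states ≠ 0 gives exactly h = [0, 992/201, 968/201, 248/67, 896/201] (h[0] = 0 is the target).

h = [0.0000, 4.9353, 4.8159, 3.7015, 4.4577]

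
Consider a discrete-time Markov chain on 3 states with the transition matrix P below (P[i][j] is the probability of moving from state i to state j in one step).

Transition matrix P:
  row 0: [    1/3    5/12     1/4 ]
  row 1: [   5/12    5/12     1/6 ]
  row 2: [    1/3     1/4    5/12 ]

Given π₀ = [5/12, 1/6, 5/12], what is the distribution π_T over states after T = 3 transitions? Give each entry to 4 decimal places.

π = [0.3638, 0.3713, 0.2649]

t=0: π = [0.4167, 0.1667, 0.4167]
t=1: π = [0.3472, 0.3472, 0.3056]
t=2: π = [0.3623, 0.3657, 0.2720]
t=3: π = [0.3638, 0.3713, 0.2649]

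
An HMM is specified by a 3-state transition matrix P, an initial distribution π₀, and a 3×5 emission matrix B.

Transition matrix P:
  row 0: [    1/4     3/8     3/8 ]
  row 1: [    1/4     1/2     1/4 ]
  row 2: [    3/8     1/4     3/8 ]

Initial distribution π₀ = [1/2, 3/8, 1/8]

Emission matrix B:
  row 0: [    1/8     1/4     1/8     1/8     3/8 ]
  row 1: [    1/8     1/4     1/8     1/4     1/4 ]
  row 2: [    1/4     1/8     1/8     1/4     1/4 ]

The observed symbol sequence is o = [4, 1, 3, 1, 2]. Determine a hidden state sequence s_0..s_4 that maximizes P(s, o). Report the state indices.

t=0: δ = [1.875e-01, 9.375e-02, 3.125e-02]  (obs o_0=4)
t=1: δ = [1.172e-02, 1.758e-02, 8.789e-03]  ψ = [0, 0, 0]  (obs o_1=1)
t=2: δ = [5.493e-04, 2.197e-03, 1.099e-03]  ψ = [1, 1, 0]  (obs o_2=3)
t=3: δ = [1.373e-04, 2.747e-04, 6.866e-05]  ψ = [1, 1, 1]  (obs o_3=1)
t=4: δ = [8.583e-06, 1.717e-05, 8.583e-06]  ψ = [1, 1, 1]  (obs o_4=2)
backtrack: best end state = 1; path = [0, 1, 1, 1, 1]

path = [0, 1, 1, 1, 1]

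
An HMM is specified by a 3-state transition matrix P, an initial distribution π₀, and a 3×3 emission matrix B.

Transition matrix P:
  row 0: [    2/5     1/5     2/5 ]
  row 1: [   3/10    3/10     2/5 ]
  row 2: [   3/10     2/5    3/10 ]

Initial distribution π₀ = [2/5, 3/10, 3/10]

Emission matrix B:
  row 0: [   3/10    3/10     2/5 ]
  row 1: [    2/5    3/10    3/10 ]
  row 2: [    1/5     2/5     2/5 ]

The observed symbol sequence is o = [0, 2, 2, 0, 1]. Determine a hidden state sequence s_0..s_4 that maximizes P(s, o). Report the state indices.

path = [0, 0, 2, 1, 2]

t=0: δ = [1.200e-01, 1.200e-01, 6.000e-02]  (obs o_0=0)
t=1: δ = [1.920e-02, 1.080e-02, 1.920e-02]  ψ = [0, 1, 0]  (obs o_1=2)
t=2: δ = [3.072e-03, 2.304e-03, 3.072e-03]  ψ = [0, 2, 0]  (obs o_2=2)
t=3: δ = [3.686e-04, 4.915e-04, 2.458e-04]  ψ = [0, 2, 0]  (obs o_3=0)
t=4: δ = [4.424e-05, 4.424e-05, 7.864e-05]  ψ = [0, 1, 1]  (obs o_4=1)
backtrack: best end state = 2; path = [0, 0, 2, 1, 2]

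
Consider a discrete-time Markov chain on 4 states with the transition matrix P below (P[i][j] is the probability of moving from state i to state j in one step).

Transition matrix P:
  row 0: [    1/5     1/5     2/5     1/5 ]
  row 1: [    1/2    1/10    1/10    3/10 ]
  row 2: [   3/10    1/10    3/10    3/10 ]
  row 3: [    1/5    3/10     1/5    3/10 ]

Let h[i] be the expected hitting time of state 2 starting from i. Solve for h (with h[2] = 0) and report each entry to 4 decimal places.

First-step conditioning: h[2] = 0; for i ≠ 2, h[i] = 1 + Σ_k P[i][k]·h[k].
  h[0] = 1 + 1/5·h[0] + 1/5·h[1] + 1/5·h[3]
  h[1] = 1 + 1/2·h[0] + 1/10·h[1] + 3/10·h[3]
  h[3] = 1 + 1/5·h[0] + 3/10·h[1] + 3/10·h[3]
Solving the 3×3 linear system over states ≠ 2 gives exactly h = [245/71, 635/142, 0, 615/142] (h[2] = 0 is the target).

h = [3.4507, 4.4718, 0.0000, 4.3310]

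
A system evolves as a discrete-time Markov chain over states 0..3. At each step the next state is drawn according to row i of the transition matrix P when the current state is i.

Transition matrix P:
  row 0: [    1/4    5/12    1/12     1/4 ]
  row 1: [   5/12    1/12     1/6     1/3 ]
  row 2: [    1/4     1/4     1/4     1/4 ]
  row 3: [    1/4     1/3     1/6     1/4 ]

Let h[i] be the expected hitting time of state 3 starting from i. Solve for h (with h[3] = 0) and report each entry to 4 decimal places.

First-step conditioning: h[3] = 0; for i ≠ 3, h[i] = 1 + Σ_k P[i][k]·h[k].
  h[0] = 1 + 1/4·h[0] + 5/12·h[1] + 1/12·h[2]
  h[1] = 1 + 5/12·h[0] + 1/12·h[1] + 1/6·h[2]
  h[2] = 1 + 1/4·h[0] + 1/4·h[1] + 1/4·h[2]
Solving the 3×3 linear system over states ≠ 3 gives exactly h = [324/89, 304/89, 328/89, 0] (h[3] = 0 is the target).

h = [3.6404, 3.4157, 3.6854, 0.0000]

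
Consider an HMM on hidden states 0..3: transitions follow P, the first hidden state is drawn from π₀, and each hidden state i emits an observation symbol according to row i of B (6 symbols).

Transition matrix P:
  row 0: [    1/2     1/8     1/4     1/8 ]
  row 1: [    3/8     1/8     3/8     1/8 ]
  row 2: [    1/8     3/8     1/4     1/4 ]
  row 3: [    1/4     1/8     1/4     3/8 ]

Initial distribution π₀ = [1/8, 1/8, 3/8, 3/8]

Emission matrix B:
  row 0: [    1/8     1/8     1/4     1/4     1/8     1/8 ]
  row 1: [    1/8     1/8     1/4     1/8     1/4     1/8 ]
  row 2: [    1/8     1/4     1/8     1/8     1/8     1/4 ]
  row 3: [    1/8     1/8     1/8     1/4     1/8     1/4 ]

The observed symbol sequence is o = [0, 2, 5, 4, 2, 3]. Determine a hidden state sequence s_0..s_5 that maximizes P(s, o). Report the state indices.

path = [2, 1, 2, 1, 0, 0]

t=0: δ = [1.562e-02, 1.562e-02, 4.688e-02, 4.688e-02]  (obs o_0=0)
t=1: δ = [2.930e-03, 4.395e-03, 1.465e-03, 2.197e-03]  ψ = [3, 2, 2, 3]  (obs o_1=2)
t=2: δ = [2.060e-04, 6.866e-05, 4.120e-04, 2.060e-04]  ψ = [1, 1, 1, 3]  (obs o_2=5)
t=3: δ = [1.287e-05, 3.862e-05, 1.287e-05, 1.287e-05]  ψ = [0, 2, 2, 2]  (obs o_3=4)
t=4: δ = [3.621e-06, 1.207e-06, 1.810e-06, 6.035e-07]  ψ = [1, 1, 1, 1]  (obs o_4=2)
t=5: δ = [4.526e-07, 8.487e-08, 1.132e-07, 1.132e-07]  ψ = [0, 2, 0, 0]  (obs o_5=3)
backtrack: best end state = 0; path = [2, 1, 2, 1, 0, 0]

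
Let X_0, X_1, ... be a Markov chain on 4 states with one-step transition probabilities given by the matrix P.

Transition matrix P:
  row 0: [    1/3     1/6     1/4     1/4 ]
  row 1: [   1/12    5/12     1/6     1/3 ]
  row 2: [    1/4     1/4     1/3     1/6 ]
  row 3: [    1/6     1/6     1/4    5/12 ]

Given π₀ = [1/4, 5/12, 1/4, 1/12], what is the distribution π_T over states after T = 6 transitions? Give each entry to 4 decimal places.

t=0: π = [0.2500, 0.4167, 0.2500, 0.0833]
t=1: π = [0.1944, 0.2917, 0.2361, 0.2778]
t=2: π = [0.1944, 0.2593, 0.2454, 0.3009]
t=3: π = [0.1979, 0.2519, 0.2488, 0.3013]
t=4: π = [0.1994, 0.2504, 0.2497, 0.3005]
t=5: π = [0.1998, 0.2501, 0.2499, 0.3001]
t=6: π = [0.2000, 0.2500, 0.2500, 0.3000]

π = [0.2000, 0.2500, 0.2500, 0.3000]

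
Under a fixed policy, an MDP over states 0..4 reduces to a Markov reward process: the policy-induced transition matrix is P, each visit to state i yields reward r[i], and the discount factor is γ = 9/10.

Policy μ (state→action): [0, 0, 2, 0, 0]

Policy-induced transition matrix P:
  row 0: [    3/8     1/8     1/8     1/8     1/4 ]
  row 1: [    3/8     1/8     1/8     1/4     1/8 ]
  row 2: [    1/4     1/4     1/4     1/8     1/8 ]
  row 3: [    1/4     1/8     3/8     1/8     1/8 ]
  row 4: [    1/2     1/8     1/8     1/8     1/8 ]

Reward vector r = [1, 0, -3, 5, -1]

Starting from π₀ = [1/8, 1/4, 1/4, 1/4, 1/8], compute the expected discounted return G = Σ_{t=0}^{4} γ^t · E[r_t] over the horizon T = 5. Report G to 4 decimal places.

t=0: π = [0.1250, 0.2500, 0.2500, 0.2500, 0.1250], E[r] = 0.5000, γ^t·E[r] = 0.500000, running G = 0.500000
t=1: π = [0.3281, 0.1563, 0.2188, 0.1563, 0.1406], E[r] = 0.3125, γ^t·E[r] = 0.281250, running G = 0.781250
t=2: π = [0.3457, 0.1523, 0.1914, 0.1445, 0.1660], E[r] = 0.3281, γ^t·E[r] = 0.265781, running G = 1.047031
t=3: π = [0.3538, 0.1489, 0.1851, 0.1440, 0.1682], E[r] = 0.3506, γ^t·E[r] = 0.255577, running G = 1.302608
t=4: π = [0.3549, 0.1481, 0.1841, 0.1436, 0.1692], E[r] = 0.3513, γ^t·E[r] = 0.230500, running G = 1.533108

G = 1.5331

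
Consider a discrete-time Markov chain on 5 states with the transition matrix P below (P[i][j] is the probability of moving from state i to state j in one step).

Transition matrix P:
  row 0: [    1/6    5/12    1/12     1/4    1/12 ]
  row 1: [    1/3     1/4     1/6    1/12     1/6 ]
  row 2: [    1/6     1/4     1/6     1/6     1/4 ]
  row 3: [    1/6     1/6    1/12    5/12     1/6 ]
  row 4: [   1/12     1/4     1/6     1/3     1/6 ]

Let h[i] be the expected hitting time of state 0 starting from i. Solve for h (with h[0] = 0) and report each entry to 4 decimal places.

First-step conditioning: h[0] = 0; for i ≠ 0, h[i] = 1 + Σ_k P[i][k]·h[k].
  h[1] = 1 + 1/4·h[1] + 1/6·h[2] + 1/12·h[3] + 1/6·h[4]
  h[2] = 1 + 1/4·h[1] + 1/6·h[2] + 1/6·h[3] + 1/4·h[4]
  h[3] = 1 + 1/6·h[1] + 1/12·h[2] + 5/12·h[3] + 1/6·h[4]
  h[4] = 1 + 1/4·h[1] + 1/6·h[2] + 1/3·h[3] + 1/6·h[4]
Solving the 4×4 linear system over states ≠ 0 gives exactly h = [0, 4668/1067, 5652/1067, 5712/1067, 6096/1067] (h[0] = 0 is the target).

h = [0.0000, 4.3749, 5.2971, 5.3533, 5.7132]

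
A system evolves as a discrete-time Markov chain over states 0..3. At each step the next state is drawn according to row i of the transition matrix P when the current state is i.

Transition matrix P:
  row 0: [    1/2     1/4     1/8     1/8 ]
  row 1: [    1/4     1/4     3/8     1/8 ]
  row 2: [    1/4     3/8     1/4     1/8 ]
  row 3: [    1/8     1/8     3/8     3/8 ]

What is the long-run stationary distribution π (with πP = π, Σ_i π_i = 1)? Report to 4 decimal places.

Balance equations π_j = Σ_i π_i·P[i][j]:
  π_0 = 1/2·π_0 + 1/4·π_1 + 1/4·π_2 + 1/8·π_3
  π_1 = 1/4·π_0 + 1/4·π_1 + 3/8·π_2 + 1/8·π_3
  π_2 = 1/8·π_0 + 3/8·π_1 + 1/4·π_2 + 3/8·π_3
  normalize: π_0 + π_1 + π_2 + π_3 = 1
Solving the linear system gives exactly π = [11/36, 85/324, 43/162, 1/6].

π = [0.3056, 0.2623, 0.2654, 0.1667]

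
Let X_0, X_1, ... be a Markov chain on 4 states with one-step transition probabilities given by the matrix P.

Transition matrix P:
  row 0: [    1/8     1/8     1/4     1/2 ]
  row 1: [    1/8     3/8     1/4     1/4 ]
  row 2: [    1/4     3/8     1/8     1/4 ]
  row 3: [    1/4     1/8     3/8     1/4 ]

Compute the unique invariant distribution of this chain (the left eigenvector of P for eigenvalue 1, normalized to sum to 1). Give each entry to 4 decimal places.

π = [0.1942, 0.2518, 0.2554, 0.2986]

Balance equations π_j = Σ_i π_i·P[i][j]:
  π_0 = 1/8·π_0 + 1/8·π_1 + 1/4·π_2 + 1/4·π_3
  π_1 = 1/8·π_0 + 3/8·π_1 + 3/8·π_2 + 1/8·π_3
  π_2 = 1/4·π_0 + 1/4·π_1 + 1/8·π_2 + 3/8·π_3
  normalize: π_0 + π_1 + π_2 + π_3 = 1
Solving the linear system gives exactly π = [27/139, 35/139, 71/278, 83/278].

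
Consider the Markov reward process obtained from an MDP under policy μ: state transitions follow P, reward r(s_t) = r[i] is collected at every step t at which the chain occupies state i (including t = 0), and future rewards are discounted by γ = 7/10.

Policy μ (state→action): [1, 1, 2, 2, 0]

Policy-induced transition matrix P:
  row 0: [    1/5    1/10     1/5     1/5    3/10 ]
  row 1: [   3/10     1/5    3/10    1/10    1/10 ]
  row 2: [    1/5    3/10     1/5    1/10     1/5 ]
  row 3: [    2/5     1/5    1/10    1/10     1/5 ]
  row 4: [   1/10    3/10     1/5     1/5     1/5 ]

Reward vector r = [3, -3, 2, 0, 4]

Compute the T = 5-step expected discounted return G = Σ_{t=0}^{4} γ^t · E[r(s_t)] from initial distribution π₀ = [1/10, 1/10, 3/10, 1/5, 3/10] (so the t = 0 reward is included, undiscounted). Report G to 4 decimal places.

G = 3.9134

t=0: π = [0.1000, 0.1000, 0.3000, 0.2000, 0.3000], E[r] = 1.8000, γ^t·E[r] = 1.800000, running G = 1.800000
t=1: π = [0.2200, 0.2500, 0.1900, 0.1400, 0.2000], E[r] = 1.0900, γ^t·E[r] = 0.763000, running G = 2.563000
t=2: π = [0.2330, 0.2170, 0.2110, 0.1420, 0.1970], E[r] = 1.2580, γ^t·E[r] = 0.616420, running G = 3.179420
t=3: π = [0.2304, 0.2175, 0.2075, 0.1430, 0.2016], E[r] = 1.2601, γ^t·E[r] = 0.432214, running G = 3.611634
t=4: π = [0.2302, 0.2179, 0.2075, 0.1432, 0.2013], E[r] = 1.2570, γ^t·E[r] = 0.301811, running G = 3.913445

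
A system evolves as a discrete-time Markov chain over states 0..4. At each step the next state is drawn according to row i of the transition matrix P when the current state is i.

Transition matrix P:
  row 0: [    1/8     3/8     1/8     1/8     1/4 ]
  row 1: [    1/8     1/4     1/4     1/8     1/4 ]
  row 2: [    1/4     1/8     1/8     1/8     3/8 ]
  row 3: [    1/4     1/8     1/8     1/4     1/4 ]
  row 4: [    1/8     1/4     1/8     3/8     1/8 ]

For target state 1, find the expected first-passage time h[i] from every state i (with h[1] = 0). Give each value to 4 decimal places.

h = [3.8218, 0.0000, 4.8607, 4.9137, 4.4891]

First-step conditioning: h[1] = 0; for i ≠ 1, h[i] = 1 + Σ_k P[i][k]·h[k].
  h[0] = 1 + 1/8·h[0] + 1/8·h[2] + 1/8·h[3] + 1/4·h[4]
  h[2] = 1 + 1/4·h[0] + 1/8·h[2] + 1/8·h[3] + 3/8·h[4]
  h[3] = 1 + 1/4·h[0] + 1/8·h[2] + 1/4·h[3] + 1/4·h[4]
  h[4] = 1 + 1/8·h[0] + 1/8·h[2] + 3/8·h[3] + 1/8·h[4]
Solving the 4×4 linear system over states ≠ 1 gives exactly h = [4032/1055, 0, 5128/1055, 5184/1055, 4736/1055] (h[1] = 0 is the target).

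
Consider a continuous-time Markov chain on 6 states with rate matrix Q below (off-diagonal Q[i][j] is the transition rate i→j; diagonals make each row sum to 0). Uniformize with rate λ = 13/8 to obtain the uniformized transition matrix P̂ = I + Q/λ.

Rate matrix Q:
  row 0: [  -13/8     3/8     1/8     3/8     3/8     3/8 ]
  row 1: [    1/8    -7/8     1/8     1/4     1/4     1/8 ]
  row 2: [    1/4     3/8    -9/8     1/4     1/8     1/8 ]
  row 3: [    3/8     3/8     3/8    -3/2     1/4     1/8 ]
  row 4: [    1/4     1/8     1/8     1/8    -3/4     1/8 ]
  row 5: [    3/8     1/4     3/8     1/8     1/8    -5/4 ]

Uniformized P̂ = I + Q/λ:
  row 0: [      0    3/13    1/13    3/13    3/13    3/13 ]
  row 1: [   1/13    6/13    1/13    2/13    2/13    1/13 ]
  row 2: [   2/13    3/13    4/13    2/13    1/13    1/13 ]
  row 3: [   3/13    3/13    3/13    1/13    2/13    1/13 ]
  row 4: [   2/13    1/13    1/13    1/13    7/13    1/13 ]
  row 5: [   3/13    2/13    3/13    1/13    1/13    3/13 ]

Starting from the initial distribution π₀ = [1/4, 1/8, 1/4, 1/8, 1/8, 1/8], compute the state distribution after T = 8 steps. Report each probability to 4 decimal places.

π = [0.1334, 0.2418, 0.1485, 0.1275, 0.2336, 0.1152]

t=0: π = [0.2500, 0.1250, 0.2500, 0.1250, 0.1250, 0.1250]
t=1: π = [0.1250, 0.2308, 0.1731, 0.1442, 0.1923, 0.1346]
t=2: π = [0.1383, 0.2441, 0.1598, 0.1272, 0.2138, 0.1169]
t=3: π = [0.1326, 0.2452, 0.1513, 0.1293, 0.2254, 0.1162]
t=4: π = [0.1335, 0.2437, 0.1496, 0.1278, 0.2302, 0.1152]
t=5: π = [0.1333, 0.2427, 0.1488, 0.1277, 0.2323, 0.1152]
t=6: π = [0.1334, 0.2422, 0.1486, 0.1275, 0.2331, 0.1151]
t=7: π = [0.1334, 0.2419, 0.1486, 0.1275, 0.2335, 0.1152]
t=8: π = [0.1334, 0.2418, 0.1485, 0.1275, 0.2336, 0.1152]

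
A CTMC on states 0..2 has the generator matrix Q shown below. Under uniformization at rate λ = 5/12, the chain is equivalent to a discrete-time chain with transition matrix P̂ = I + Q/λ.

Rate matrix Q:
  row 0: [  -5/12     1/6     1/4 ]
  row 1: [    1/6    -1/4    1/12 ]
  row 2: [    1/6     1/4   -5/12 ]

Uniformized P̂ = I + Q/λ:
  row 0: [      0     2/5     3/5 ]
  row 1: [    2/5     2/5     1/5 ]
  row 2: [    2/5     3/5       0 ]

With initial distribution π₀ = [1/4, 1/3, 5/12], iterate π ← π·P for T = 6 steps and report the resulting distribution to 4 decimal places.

π = [0.2856, 0.4522, 0.2622]

t=0: π = [0.2500, 0.3333, 0.4167]
t=1: π = [0.3000, 0.4833, 0.2167]
t=2: π = [0.2800, 0.4433, 0.2767]
t=3: π = [0.2880, 0.4553, 0.2567]
t=4: π = [0.2848, 0.4513, 0.2639]
t=5: π = [0.2861, 0.4528, 0.2611]
t=6: π = [0.2856, 0.4522, 0.2622]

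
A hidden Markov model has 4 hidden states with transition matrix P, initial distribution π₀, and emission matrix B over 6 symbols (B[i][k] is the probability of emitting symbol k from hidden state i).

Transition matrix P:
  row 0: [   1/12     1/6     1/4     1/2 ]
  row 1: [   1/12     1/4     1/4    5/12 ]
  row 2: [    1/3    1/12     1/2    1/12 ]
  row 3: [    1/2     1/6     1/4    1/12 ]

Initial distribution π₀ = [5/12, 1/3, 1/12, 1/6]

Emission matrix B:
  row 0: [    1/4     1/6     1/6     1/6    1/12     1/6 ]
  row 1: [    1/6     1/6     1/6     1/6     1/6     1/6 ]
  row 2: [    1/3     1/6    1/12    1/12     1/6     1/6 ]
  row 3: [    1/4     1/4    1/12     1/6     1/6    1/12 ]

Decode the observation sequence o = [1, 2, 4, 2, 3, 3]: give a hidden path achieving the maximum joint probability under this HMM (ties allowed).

t=0: δ = [6.944e-02, 5.556e-02, 1.389e-02, 4.167e-02]  (obs o_0=1)
t=1: δ = [3.472e-03, 2.315e-03, 1.447e-03, 2.894e-03]  ψ = [3, 1, 0, 0]  (obs o_1=2)
t=2: δ = [1.206e-04, 9.645e-05, 1.447e-04, 2.894e-04]  ψ = [3, 0, 0, 0]  (obs o_2=4)
t=3: δ = [2.411e-05, 8.038e-06, 6.028e-06, 5.023e-06]  ψ = [3, 3, 2, 0]  (obs o_3=2)
t=4: δ = [4.186e-07, 6.698e-07, 5.023e-07, 2.009e-06]  ψ = [3, 0, 0, 0]  (obs o_4=3)
t=5: δ = [1.674e-07, 5.582e-08, 4.186e-08, 4.651e-08]  ψ = [3, 3, 3, 1]  (obs o_5=3)
backtrack: best end state = 0; path = [3, 0, 3, 0, 3, 0]

path = [3, 0, 3, 0, 3, 0]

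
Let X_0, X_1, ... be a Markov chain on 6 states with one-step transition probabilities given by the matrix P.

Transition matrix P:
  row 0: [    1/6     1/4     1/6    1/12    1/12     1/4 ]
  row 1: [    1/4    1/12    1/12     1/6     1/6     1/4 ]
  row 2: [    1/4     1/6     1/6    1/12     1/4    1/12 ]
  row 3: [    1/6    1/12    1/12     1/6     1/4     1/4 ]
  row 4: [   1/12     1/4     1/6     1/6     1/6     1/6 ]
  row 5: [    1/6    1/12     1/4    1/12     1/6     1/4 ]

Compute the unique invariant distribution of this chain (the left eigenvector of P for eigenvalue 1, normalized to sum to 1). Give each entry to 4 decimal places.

Balance equations π_j = Σ_i π_i·P[i][j]:
  π_0 = 1/6·π_0 + 1/4·π_1 + 1/4·π_2 + 1/6·π_3 + 1/12·π_4 + 1/6·π_5
  π_1 = 1/4·π_0 + 1/12·π_1 + 1/6·π_2 + 1/12·π_3 + 1/4·π_4 + 1/12·π_5
  π_2 = 1/6·π_0 + 1/12·π_1 + 1/6·π_2 + 1/12·π_3 + 1/6·π_4 + 1/4·π_5
  π_3 = 1/12·π_0 + 1/6·π_1 + 1/12·π_2 + 1/6·π_3 + 1/6·π_4 + 1/12·π_5
  π_4 = 1/12·π_0 + 1/6·π_1 + 1/4·π_2 + 1/4·π_3 + 1/6·π_4 + 1/6·π_5
  normalize: π_0 + π_1 + π_2 + π_3 + π_4 + π_5 = 1
Solving the linear system gives exactly π = [14743/82617, 4288/27539, 39901/247851, 29990/247851, 43447/247851, 51692/247851].

π = [0.1784, 0.1557, 0.1610, 0.1210, 0.1753, 0.2086]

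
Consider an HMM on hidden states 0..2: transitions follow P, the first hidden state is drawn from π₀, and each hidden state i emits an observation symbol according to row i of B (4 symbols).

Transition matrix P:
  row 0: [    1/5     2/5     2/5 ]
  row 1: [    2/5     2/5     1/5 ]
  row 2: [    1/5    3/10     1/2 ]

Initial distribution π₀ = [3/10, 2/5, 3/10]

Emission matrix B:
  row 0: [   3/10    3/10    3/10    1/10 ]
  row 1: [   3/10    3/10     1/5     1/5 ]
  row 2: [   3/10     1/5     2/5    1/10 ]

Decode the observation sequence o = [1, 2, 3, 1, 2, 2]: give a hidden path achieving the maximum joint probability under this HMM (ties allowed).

t=0: δ = [9.000e-02, 1.200e-01, 6.000e-02]  (obs o_0=1)
t=1: δ = [1.440e-02, 9.600e-03, 1.440e-02]  ψ = [1, 1, 0]  (obs o_1=2)
t=2: δ = [3.840e-04, 1.152e-03, 7.200e-04]  ψ = [1, 0, 2]  (obs o_2=3)
t=3: δ = [1.382e-04, 1.382e-04, 7.200e-05]  ψ = [1, 1, 2]  (obs o_3=1)
t=4: δ = [1.659e-05, 1.106e-05, 2.212e-05]  ψ = [1, 0, 0]  (obs o_4=2)
t=5: δ = [1.327e-06, 1.327e-06, 4.424e-06]  ψ = [1, 0, 2]  (obs o_5=2)
backtrack: best end state = 2; path = [1, 0, 1, 0, 2, 2]

path = [1, 0, 1, 0, 2, 2]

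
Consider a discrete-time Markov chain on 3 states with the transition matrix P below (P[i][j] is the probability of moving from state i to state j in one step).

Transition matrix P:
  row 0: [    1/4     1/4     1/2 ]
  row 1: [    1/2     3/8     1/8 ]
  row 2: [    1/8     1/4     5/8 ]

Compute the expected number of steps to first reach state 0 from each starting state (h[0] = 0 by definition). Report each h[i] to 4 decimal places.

First-step conditioning: h[0] = 0; for i ≠ 0, h[i] = 1 + Σ_k P[i][k]·h[k].
  h[1] = 1 + 3/8·h[1] + 1/8·h[2]
  h[2] = 1 + 1/4·h[1] + 5/8·h[2]
Solving the 2×2 linear system over states ≠ 0 gives exactly h = [0, 32/13, 56/13] (h[0] = 0 is the target).

h = [0.0000, 2.4615, 4.3077]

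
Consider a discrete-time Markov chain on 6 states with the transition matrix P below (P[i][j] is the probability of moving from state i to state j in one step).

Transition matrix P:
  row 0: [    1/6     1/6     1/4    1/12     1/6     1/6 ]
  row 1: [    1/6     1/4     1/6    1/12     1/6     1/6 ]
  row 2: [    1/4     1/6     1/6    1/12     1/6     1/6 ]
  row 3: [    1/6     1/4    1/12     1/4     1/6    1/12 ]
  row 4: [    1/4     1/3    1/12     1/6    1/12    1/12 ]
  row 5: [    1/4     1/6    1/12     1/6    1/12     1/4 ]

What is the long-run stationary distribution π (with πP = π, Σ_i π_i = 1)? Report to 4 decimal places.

π = [0.2039, 0.2194, 0.1479, 0.1299, 0.1418, 0.1571]

Balance equations π_j = Σ_i π_i·P[i][j]:
  π_0 = 1/6·π_0 + 1/6·π_1 + 1/4·π_2 + 1/6·π_3 + 1/4·π_4 + 1/4·π_5
  π_1 = 1/6·π_0 + 1/4·π_1 + 1/6·π_2 + 1/4·π_3 + 1/3·π_4 + 1/6·π_5
  π_2 = 1/4·π_0 + 1/6·π_1 + 1/6·π_2 + 1/12·π_3 + 1/12·π_4 + 1/12·π_5
  π_3 = 1/12·π_0 + 1/12·π_1 + 1/12·π_2 + 1/4·π_3 + 1/6·π_4 + 1/6·π_5
  π_4 = 1/6·π_0 + 1/6·π_1 + 1/6·π_2 + 1/6·π_3 + 1/12·π_4 + 1/12·π_5
  normalize: π_0 + π_1 + π_2 + π_3 + π_4 + π_5 = 1
Solving the linear system gives exactly π = [20877/102388, 432/1969, 7573/51194, 93/716, 203/1432, 225/1432].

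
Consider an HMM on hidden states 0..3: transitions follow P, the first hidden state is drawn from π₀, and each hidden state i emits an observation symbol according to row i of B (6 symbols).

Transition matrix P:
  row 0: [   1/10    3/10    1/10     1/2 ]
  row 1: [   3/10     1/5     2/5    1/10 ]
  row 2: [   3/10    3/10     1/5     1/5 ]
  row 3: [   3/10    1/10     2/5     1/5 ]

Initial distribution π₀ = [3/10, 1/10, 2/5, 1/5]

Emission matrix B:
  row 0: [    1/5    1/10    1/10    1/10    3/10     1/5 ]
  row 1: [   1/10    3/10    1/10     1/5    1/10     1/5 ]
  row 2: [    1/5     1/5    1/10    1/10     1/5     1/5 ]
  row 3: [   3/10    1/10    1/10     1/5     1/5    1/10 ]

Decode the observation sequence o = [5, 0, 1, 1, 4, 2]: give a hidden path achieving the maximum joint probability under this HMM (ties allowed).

path = [0, 3, 2, 1, 0, 3]

t=0: δ = [6.000e-02, 2.000e-02, 8.000e-02, 2.000e-02]  (obs o_0=5)
t=1: δ = [4.800e-03, 2.400e-03, 3.200e-03, 9.000e-03]  ψ = [2, 2, 2, 0]  (obs o_1=0)
t=2: δ = [2.700e-04, 4.320e-04, 7.200e-04, 2.400e-04]  ψ = [3, 0, 3, 0]  (obs o_2=1)
t=3: δ = [2.160e-05, 6.480e-05, 3.456e-05, 1.440e-05]  ψ = [2, 2, 1, 2]  (obs o_3=1)
t=4: δ = [5.832e-06, 1.296e-06, 5.184e-06, 2.160e-06]  ψ = [1, 1, 1, 0]  (obs o_4=4)
t=5: δ = [1.555e-07, 1.750e-07, 1.037e-07, 2.916e-07]  ψ = [2, 0, 2, 0]  (obs o_5=2)
backtrack: best end state = 3; path = [0, 3, 2, 1, 0, 3]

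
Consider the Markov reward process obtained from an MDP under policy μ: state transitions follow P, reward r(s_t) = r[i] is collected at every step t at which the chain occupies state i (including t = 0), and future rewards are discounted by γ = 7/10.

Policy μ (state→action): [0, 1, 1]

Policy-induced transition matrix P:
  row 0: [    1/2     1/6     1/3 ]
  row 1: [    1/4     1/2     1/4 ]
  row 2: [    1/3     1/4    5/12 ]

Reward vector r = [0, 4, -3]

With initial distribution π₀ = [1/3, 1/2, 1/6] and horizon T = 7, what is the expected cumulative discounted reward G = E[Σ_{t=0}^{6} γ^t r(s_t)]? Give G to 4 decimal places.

G = 2.0963

t=0: π = [0.3333, 0.5000, 0.1667], E[r] = 1.5000, γ^t·E[r] = 1.500000, running G = 1.500000
t=1: π = [0.3472, 0.3472, 0.3056], E[r] = 0.4722, γ^t·E[r] = 0.330556, running G = 1.830556
t=2: π = [0.3623, 0.3079, 0.3299], E[r] = 0.2419, γ^t·E[r] = 0.118530, running G = 1.949086
t=3: π = [0.3681, 0.2968, 0.3352], E[r] = 0.1816, γ^t·E[r] = 0.062294, running G = 2.011380
t=4: π = [0.3699, 0.2935, 0.3365], E[r] = 0.1645, γ^t·E[r] = 0.039496, running G = 2.050876
t=5: π = [0.3705, 0.2926, 0.3369], E[r] = 0.1595, γ^t·E[r] = 0.026800, running G = 2.077676
t=6: π = [0.3707, 0.2923, 0.3370], E[r] = 0.1580, γ^t·E[r] = 0.018583, running G = 2.096258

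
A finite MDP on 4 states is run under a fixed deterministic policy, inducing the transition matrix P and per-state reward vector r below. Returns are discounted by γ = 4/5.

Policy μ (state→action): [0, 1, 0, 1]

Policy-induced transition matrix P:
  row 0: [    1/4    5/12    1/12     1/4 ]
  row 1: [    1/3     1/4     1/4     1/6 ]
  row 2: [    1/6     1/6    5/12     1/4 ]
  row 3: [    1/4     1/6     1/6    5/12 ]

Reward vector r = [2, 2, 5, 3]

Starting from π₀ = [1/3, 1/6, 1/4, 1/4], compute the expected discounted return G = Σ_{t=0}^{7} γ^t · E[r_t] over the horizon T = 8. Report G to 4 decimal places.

t=0: π = [0.3333, 0.1667, 0.2500, 0.2500], E[r] = 3.0000, γ^t·E[r] = 3.000000, running G = 3.000000
t=1: π = [0.2431, 0.2639, 0.2153, 0.2778], E[r] = 2.9236, γ^t·E[r] = 2.338889, running G = 5.338889
t=2: π = [0.2541, 0.2494, 0.2222, 0.2743], E[r] = 2.9410, γ^t·E[r] = 1.882222, running G = 7.221111
t=3: π = [0.2523, 0.2510, 0.2218, 0.2749], E[r] = 2.9404, γ^t·E[r] = 1.505506, running G = 8.726617
t=4: π = [0.2524, 0.2506, 0.2220, 0.2749], E[r] = 2.9410, γ^t·E[r] = 1.204617, running G = 9.931235
t=5: π = [0.2524, 0.2507, 0.2220, 0.2749], E[r] = 2.9410, γ^t·E[r] = 0.963706, running G = 10.894941
t=6: π = [0.2524, 0.2507, 0.2220, 0.2749], E[r] = 2.9410, γ^t·E[r] = 0.770971, running G = 11.665912
t=7: π = [0.2524, 0.2507, 0.2220, 0.2749], E[r] = 2.9410, γ^t·E[r] = 0.616777, running G = 12.282689

G = 12.2827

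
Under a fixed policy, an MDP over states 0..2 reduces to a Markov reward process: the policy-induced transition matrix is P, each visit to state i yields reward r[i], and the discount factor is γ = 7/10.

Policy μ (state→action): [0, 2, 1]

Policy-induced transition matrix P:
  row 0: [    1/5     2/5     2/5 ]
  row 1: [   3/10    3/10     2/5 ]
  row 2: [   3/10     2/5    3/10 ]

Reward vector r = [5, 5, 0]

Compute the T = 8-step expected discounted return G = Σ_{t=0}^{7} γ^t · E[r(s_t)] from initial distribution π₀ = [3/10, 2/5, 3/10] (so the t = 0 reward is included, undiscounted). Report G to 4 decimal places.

t=0: π = [0.3000, 0.4000, 0.3000], E[r] = 3.5000, γ^t·E[r] = 3.500000, running G = 3.500000
t=1: π = [0.2700, 0.3600, 0.3700], E[r] = 3.1500, γ^t·E[r] = 2.205000, running G = 5.705000
t=2: π = [0.2730, 0.3640, 0.3630], E[r] = 3.1850, γ^t·E[r] = 1.560650, running G = 7.265650
t=3: π = [0.2727, 0.3636, 0.3637], E[r] = 3.1815, γ^t·E[r] = 1.091255, running G = 8.356905
t=4: π = [0.2727, 0.3636, 0.3636], E[r] = 3.1819, γ^t·E[r] = 0.763962, running G = 9.120867
t=5: π = [0.2727, 0.3636, 0.3636], E[r] = 3.1818, γ^t·E[r] = 0.534768, running G = 9.655634
t=6: π = [0.2727, 0.3636, 0.3636], E[r] = 3.1818, γ^t·E[r] = 0.374338, running G = 10.029972
t=7: π = [0.2727, 0.3636, 0.3636], E[r] = 3.1818, γ^t·E[r] = 0.262036, running G = 10.292009

G = 10.2920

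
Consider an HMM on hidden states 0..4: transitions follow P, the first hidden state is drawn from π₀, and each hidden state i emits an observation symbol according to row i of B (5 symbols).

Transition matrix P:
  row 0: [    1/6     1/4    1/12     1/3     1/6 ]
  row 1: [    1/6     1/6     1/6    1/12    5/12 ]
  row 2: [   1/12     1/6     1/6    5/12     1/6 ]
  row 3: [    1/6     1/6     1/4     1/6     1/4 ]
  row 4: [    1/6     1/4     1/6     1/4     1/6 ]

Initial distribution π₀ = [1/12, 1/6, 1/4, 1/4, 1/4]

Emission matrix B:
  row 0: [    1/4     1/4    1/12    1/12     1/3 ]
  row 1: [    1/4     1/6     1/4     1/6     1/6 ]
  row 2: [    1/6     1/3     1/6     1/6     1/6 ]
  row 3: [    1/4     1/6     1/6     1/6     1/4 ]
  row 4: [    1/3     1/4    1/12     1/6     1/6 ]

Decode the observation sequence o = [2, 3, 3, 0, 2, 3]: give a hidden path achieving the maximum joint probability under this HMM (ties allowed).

t=0: δ = [6.944e-03, 4.167e-02, 4.167e-02, 4.167e-02, 2.083e-02]  (obs o_0=2)
t=1: δ = [5.787e-04, 1.157e-03, 1.736e-03, 2.894e-03, 2.894e-03]  ψ = [1, 1, 3, 2, 1]  (obs o_1=3)
t=2: δ = [4.019e-05, 1.206e-04, 1.206e-04, 1.206e-04, 1.206e-04]  ψ = [3, 4, 3, 2, 3]  (obs o_2=3)
t=3: δ = [5.023e-06, 7.535e-06, 5.023e-06, 1.256e-05, 1.674e-05]  ψ = [1, 4, 3, 2, 1]  (obs o_3=0)
t=4: δ = [2.326e-07, 1.047e-06, 5.233e-07, 6.977e-07, 2.616e-07]  ψ = [4, 4, 3, 4, 1]  (obs o_4=2)
t=5: δ = [1.454e-08, 2.907e-08, 2.907e-08, 3.634e-08, 7.268e-08]  ψ = [1, 1, 1, 2, 1]  (obs o_5=3)
backtrack: best end state = 4; path = [1, 4, 1, 4, 1, 4]

path = [1, 4, 1, 4, 1, 4]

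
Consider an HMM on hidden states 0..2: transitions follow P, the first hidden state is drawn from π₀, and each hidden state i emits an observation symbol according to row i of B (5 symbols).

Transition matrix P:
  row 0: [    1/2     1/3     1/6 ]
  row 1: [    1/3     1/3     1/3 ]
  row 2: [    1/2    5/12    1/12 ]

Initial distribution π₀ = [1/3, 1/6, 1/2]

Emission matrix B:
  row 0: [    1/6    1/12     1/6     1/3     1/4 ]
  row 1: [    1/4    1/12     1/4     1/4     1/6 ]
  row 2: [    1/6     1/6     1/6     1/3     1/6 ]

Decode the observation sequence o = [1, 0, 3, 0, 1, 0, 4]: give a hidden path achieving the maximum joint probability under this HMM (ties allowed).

t=0: δ = [2.778e-02, 1.389e-02, 8.333e-02]  (obs o_0=1)
t=1: δ = [6.944e-03, 8.681e-03, 1.157e-03]  ψ = [2, 2, 2]  (obs o_1=0)
t=2: δ = [1.157e-03, 7.234e-04, 9.645e-04]  ψ = [0, 1, 1]  (obs o_2=3)
t=3: δ = [9.645e-05, 1.005e-04, 4.019e-05]  ψ = [0, 2, 1]  (obs o_3=0)
t=4: δ = [4.019e-06, 2.791e-06, 5.582e-06]  ψ = [0, 1, 1]  (obs o_4=1)
t=5: δ = [4.651e-07, 5.814e-07, 1.550e-07]  ψ = [2, 2, 1]  (obs o_5=0)
t=6: δ = [5.814e-08, 3.230e-08, 3.230e-08]  ψ = [0, 1, 1]  (obs o_6=4)
backtrack: best end state = 0; path = [2, 1, 2, 1, 2, 0, 0]

path = [2, 1, 2, 1, 2, 0, 0]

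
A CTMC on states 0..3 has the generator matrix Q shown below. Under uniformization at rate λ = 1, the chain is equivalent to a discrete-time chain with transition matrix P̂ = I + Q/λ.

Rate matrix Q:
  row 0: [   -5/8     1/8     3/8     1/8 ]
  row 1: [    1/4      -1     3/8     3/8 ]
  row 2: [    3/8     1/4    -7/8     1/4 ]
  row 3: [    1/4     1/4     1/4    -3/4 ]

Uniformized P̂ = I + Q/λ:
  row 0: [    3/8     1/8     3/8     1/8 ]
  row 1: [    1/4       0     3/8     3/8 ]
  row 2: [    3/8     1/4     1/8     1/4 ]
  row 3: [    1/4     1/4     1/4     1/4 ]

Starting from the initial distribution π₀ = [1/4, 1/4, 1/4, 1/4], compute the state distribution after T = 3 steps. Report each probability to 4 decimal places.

π = [0.3247, 0.1665, 0.2778, 0.2310]

t=0: π = [0.2500, 0.2500, 0.2500, 0.2500]
t=1: π = [0.3125, 0.1563, 0.2813, 0.2500]
t=2: π = [0.3242, 0.1719, 0.2734, 0.2305]
t=3: π = [0.3247, 0.1665, 0.2778, 0.2310]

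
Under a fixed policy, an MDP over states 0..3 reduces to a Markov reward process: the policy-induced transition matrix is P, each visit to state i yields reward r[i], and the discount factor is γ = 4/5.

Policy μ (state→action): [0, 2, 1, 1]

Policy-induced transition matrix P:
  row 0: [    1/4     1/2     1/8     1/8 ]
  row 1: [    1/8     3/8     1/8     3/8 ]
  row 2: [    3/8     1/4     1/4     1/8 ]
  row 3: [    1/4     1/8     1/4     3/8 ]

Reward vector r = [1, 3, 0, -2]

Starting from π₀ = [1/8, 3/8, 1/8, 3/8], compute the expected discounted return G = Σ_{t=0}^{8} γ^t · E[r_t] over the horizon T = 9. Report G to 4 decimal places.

t=0: π = [0.1250, 0.3750, 0.1250, 0.3750], E[r] = 0.5000, γ^t·E[r] = 0.500000, running G = 0.500000
t=1: π = [0.2188, 0.2813, 0.1875, 0.3125], E[r] = 0.4375, γ^t·E[r] = 0.350000, running G = 0.850000
t=2: π = [0.2383, 0.3008, 0.1875, 0.2734], E[r] = 0.5938, γ^t·E[r] = 0.380000, running G = 1.230000
t=3: π = [0.2358, 0.3130, 0.1826, 0.2686], E[r] = 0.6377, γ^t·E[r] = 0.326500, running G = 1.556500
t=4: π = [0.2337, 0.3145, 0.1814, 0.2704], E[r] = 0.6365, γ^t·E[r] = 0.260700, running G = 1.817200
t=5: π = [0.2334, 0.3139, 0.1815, 0.2712], E[r] = 0.6327, γ^t·E[r] = 0.207335, running G = 2.024535
t=6: π = [0.2334, 0.3137, 0.1816, 0.2713], E[r] = 0.6319, γ^t·E[r] = 0.165648, running G = 2.190183
t=7: π = [0.2335, 0.3137, 0.1816, 0.2712], E[r] = 0.6320, γ^t·E[r] = 0.132536, running G = 2.322719
t=8: π = [0.2335, 0.3137, 0.1816, 0.2712], E[r] = 0.6321, γ^t·E[r] = 0.106043, running G = 2.428762

G = 2.4288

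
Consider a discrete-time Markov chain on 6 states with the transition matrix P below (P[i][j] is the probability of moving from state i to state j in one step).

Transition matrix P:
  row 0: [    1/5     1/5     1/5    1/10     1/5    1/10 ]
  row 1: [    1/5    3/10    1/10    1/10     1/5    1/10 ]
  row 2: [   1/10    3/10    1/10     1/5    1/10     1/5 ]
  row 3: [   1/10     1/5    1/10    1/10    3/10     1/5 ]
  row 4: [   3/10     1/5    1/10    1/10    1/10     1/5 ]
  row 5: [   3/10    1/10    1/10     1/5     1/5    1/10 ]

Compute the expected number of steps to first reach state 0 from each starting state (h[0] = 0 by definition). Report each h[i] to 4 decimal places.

h = [0.0000, 4.7602, 5.2783, 5.1453, 4.2877, 4.3227]

First-step conditioning: h[0] = 0; for i ≠ 0, h[i] = 1 + Σ_k P[i][k]·h[k].
  h[1] = 1 + 3/10·h[1] + 1/10·h[2] + 1/10·h[3] + 1/5·h[4] + 1/10·h[5]
  h[2] = 1 + 3/10·h[1] + 1/10·h[2] + 1/5·h[3] + 1/10·h[4] + 1/5·h[5]
  h[3] = 1 + 1/5·h[1] + 1/10·h[2] + 1/10·h[3] + 3/10·h[4] + 1/5·h[5]
  h[4] = 1 + 1/5·h[1] + 1/10·h[2] + 1/10·h[3] + 1/10·h[4] + 1/5·h[5]
  h[5] = 1 + 1/10·h[1] + 1/10·h[2] + 1/5·h[3] + 1/5·h[4] + 1/10·h[5]
Solving the 5×5 linear system over states ≠ 0 gives exactly h = [0, 13600/2857, 15080/2857, 14700/2857, 12250/2857, 12350/2857] (h[0] = 0 is the target).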